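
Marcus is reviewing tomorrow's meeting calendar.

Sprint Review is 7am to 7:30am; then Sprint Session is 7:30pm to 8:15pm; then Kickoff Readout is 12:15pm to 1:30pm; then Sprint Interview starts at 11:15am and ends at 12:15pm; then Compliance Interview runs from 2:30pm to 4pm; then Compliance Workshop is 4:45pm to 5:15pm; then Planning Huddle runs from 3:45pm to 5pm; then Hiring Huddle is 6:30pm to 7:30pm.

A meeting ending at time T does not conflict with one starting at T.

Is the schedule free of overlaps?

Check each pair: they overlap iff neither finishes before the other starts.
Sorted by start: Sprint Review, Sprint Interview, Kickoff Readout, Compliance Interview, Planning Huddle, Compliance Workshop, Hiring Huddle, Sprint Session.
Sprint Interview starts after Sprint Review ends — done with Sprint Review.
Kickoff Readout starts exactly when Sprint Interview ends (back-to-back, no overlap) — done with Sprint Interview.
Compliance Interview starts after Kickoff Readout ends — done with Kickoff Readout.
Planning Huddle starts before Compliance Interview ends → Compliance Interview and Planning Huddle overlap.
That's a conflict, so the schedule is not conflict-free.

No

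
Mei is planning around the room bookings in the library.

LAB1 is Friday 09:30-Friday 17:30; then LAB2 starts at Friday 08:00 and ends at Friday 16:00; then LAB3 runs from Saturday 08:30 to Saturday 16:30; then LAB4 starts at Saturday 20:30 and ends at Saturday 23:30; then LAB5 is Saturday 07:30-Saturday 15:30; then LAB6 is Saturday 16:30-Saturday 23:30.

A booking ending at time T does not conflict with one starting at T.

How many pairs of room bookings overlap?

3

Sorted by start: LAB2, LAB1, LAB5, LAB3, LAB6, LAB4.
LAB1 starts before LAB2 ends → LAB2 and LAB1 overlap.
LAB5 starts after LAB2 ends; LAB2 is clear from here.
LAB5 starts after LAB1 ends; LAB1 is clear from here.
LAB3 starts before LAB5 ends → LAB5 and LAB3 overlap.
LAB6 starts after LAB5 ends; LAB5 is clear from here.
LAB6 starts exactly when LAB3 ends (back-to-back, no overlap); LAB3 is clear from here.
LAB4 starts before LAB6 ends → LAB6 and LAB4 overlap.
Overlapping pairs: LAB1 & LAB2, LAB3 & LAB5, LAB4 & LAB6 — 3 in total.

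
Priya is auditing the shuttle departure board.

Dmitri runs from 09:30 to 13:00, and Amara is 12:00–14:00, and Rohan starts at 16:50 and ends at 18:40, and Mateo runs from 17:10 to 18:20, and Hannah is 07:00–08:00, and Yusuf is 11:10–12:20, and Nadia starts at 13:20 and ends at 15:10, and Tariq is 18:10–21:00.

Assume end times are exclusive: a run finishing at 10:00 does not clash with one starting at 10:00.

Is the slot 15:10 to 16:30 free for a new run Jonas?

Yes — the slot is free

Hannah: ends 08:00 at or before Jonas starts 15:10 → clear.
Dmitri: ends 13:00 at or before Jonas starts 15:10 → clear.
Yusuf: ends 12:20 at or before Jonas starts 15:10 → clear.
Amara: ends 14:00 at or before Jonas starts 15:10 → clear.
Nadia: ends 15:10 at or before Jonas starts 15:10 → clear.
Rohan: starts 16:50 at or after Jonas ends 16:30 → clear.
Mateo: starts 17:10 at or after Jonas ends 16:30 → clear.
Tariq: starts 18:10 at or after Jonas ends 16:30 → clear.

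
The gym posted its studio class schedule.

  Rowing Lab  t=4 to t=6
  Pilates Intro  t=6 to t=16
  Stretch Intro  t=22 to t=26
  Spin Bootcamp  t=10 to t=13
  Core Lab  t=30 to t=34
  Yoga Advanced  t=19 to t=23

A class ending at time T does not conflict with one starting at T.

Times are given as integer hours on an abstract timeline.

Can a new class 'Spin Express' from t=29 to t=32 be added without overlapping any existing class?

Rowing Lab: ends t=6 at or before Spin Express starts t=29 → clear.
Pilates Intro: ends t=16 at or before Spin Express starts t=29 → clear.
Spin Bootcamp: ends t=13 at or before Spin Express starts t=29 → clear.
Yoga Advanced: ends t=23 at or before Spin Express starts t=29 → clear.
Stretch Intro: ends t=26 at or before Spin Express starts t=29 → clear.
Core Lab: starts t=30 before Spin Express ends t=32, and ends t=34 after Spin Express starts t=29 → overlap.
Spin Express overlaps Core Lab.

No — it overlaps Core Lab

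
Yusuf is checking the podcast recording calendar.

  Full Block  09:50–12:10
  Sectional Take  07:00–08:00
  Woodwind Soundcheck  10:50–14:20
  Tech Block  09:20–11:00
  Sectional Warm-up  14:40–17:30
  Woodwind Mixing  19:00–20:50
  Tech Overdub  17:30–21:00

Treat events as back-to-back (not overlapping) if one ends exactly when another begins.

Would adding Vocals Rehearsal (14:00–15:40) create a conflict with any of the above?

Yes — it overlaps Sectional Warm-up, Woodwind Soundcheck

Sectional Take: ends 08:00 at or before Vocals Rehearsal starts 14:00 → clear.
Tech Block: ends 11:00 at or before Vocals Rehearsal starts 14:00 → clear.
Full Block: ends 12:10 at or before Vocals Rehearsal starts 14:00 → clear.
Woodwind Soundcheck: starts 10:50 before Vocals Rehearsal ends 15:40, and ends 14:20 after Vocals Rehearsal starts 14:00 → overlap.
Sectional Warm-up: starts 14:40 before Vocals Rehearsal ends 15:40, and ends 17:30 after Vocals Rehearsal starts 14:00 → overlap.
Tech Overdub: starts 17:30 at or after Vocals Rehearsal ends 15:40 → clear.
Woodwind Mixing: starts 19:00 at or after Vocals Rehearsal ends 15:40 → clear.
Vocals Rehearsal overlaps Woodwind Soundcheck, Sectional Warm-up.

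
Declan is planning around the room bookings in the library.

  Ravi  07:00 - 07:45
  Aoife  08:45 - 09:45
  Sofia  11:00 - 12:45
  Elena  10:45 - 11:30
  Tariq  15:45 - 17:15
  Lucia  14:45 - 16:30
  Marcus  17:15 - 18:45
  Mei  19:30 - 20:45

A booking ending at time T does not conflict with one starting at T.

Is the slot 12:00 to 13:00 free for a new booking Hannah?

No — it overlaps Sofia

Ravi: ends 07:45 at or before Hannah starts 12:00 → clear.
Aoife: ends 09:45 at or before Hannah starts 12:00 → clear.
Elena: ends 11:30 at or before Hannah starts 12:00 → clear.
Sofia: starts 11:00 before Hannah ends 13:00, and ends 12:45 after Hannah starts 12:00 → overlap.
Lucia: starts 14:45 at or after Hannah ends 13:00 → clear.
Tariq: starts 15:45 at or after Hannah ends 13:00 → clear.
Marcus: starts 17:15 at or after Hannah ends 13:00 → clear.
Mei: starts 19:30 at or after Hannah ends 13:00 → clear.
Hannah overlaps Sofia.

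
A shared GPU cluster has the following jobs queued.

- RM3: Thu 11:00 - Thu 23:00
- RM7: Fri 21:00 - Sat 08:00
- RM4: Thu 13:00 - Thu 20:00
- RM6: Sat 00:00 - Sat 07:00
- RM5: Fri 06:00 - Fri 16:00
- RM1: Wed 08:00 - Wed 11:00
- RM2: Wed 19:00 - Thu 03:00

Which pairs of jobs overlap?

Sorted by start: RM1, RM2, RM3, RM4, RM5, RM7, RM6.
RM2 starts after RM1 ends — done with RM1.
RM3 starts after RM2 ends — done with RM2.
RM4 starts before RM3 ends → RM3 and RM4 overlap.
RM5 starts after RM3 ends — done with RM3.
RM5 starts after RM4 ends — done with RM4.
RM7 starts after RM5 ends — done with RM5.
RM6 starts before RM7 ends → RM7 and RM6 overlap.

RM3 & RM4, RM6 & RM7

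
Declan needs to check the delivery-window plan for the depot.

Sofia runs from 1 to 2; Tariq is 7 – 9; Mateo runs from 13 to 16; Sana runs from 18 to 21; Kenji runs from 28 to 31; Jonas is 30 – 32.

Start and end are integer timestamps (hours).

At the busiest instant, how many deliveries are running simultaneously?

2

Walk through starts and ends in time order (an end at T is processed before a start at T):
1 start Sofia → 1
2 end Sofia → 0
7 start Tariq → 1
9 end Tariq → 0
13 start Mateo → 1
16 end Mateo → 0
18 start Sana → 1
21 end Sana → 0
28 start Kenji → 1
30 start Jonas → 2
31 end Kenji → 1
32 end Jonas → 0
Peak is 2, at 30 (Jonas, Kenji).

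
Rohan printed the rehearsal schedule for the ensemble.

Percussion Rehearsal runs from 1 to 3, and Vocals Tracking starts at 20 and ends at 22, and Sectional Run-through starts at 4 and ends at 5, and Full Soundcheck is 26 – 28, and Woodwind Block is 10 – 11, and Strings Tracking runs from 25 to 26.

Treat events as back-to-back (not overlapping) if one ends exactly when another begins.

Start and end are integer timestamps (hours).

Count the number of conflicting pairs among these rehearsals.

0

Check each pair: they overlap iff neither finishes before the other starts.
Sorted by start: Percussion Rehearsal, Sectional Run-through, Woodwind Block, Vocals Tracking, Strings Tracking, Full Soundcheck.
Sectional Run-through starts after Percussion Rehearsal ends, so nothing later overlaps Percussion Rehearsal either.
Woodwind Block starts after Sectional Run-through ends, so nothing later overlaps Sectional Run-through either.
Vocals Tracking starts after Woodwind Block ends, so nothing later overlaps Woodwind Block either.
Strings Tracking starts after Vocals Tracking ends, so nothing later overlaps Vocals Tracking either.
Full Soundcheck starts exactly when Strings Tracking ends (back-to-back, no overlap).
No pair overlaps.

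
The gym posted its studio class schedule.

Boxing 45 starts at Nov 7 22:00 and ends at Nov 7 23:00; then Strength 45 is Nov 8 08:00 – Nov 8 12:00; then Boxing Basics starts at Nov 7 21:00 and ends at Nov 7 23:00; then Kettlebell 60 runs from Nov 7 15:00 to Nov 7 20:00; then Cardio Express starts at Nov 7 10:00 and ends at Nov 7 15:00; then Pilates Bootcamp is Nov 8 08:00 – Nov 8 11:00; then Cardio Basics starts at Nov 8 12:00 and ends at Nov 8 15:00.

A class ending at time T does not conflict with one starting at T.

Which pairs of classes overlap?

Boxing 45 & Boxing Basics, Pilates Bootcamp & Strength 45

Sorted by start: Cardio Express, Kettlebell 60, Boxing Basics, Boxing 45, Pilates Bootcamp, Strength 45, Cardio Basics.
Kettlebell 60 starts exactly when Cardio Express ends (back-to-back, no overlap), so nothing later overlaps Cardio Express either.
Boxing Basics starts after Kettlebell 60 ends, so nothing later overlaps Kettlebell 60 either.
Boxing 45 starts before Boxing Basics ends → Boxing Basics and Boxing 45 overlap.
Pilates Bootcamp starts after Boxing Basics ends, so nothing later overlaps Boxing Basics either.
Pilates Bootcamp starts after Boxing 45 ends, so nothing later overlaps Boxing 45 either.
Strength 45 starts before Pilates Bootcamp ends → Pilates Bootcamp and Strength 45 overlap.
Cardio Basics starts after Pilates Bootcamp ends.
Cardio Basics starts exactly when Strength 45 ends (back-to-back, no overlap).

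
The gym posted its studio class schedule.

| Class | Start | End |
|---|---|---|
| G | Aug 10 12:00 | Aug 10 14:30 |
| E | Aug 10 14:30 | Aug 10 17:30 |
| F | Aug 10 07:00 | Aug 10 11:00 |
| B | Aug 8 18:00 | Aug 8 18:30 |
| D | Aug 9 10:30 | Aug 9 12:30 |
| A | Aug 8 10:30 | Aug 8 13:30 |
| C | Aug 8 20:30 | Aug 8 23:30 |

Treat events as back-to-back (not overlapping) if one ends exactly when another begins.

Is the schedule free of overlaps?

Check each pair: they overlap iff neither finishes before the other starts.
Sorted by start: A, B, C, D, F, G, E.
B starts after A ends, so nothing later overlaps A either.
C starts after B ends, so nothing later overlaps B either.
D starts after C ends, so nothing later overlaps C either.
F starts after D ends, so nothing later overlaps D either.
G starts after F ends, so nothing later overlaps F either.
E starts exactly when G ends (back-to-back, no overlap).
Every pair is clear; the schedule has no overlaps.

Yes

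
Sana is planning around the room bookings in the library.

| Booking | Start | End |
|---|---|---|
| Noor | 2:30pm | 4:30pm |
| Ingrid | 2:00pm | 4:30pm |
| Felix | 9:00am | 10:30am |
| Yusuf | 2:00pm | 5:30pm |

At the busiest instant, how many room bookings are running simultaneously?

Sort all start/end points and keep a running count:
9:00am start Felix → 1
10:30am end Felix → 0
2:00pm start Ingrid → 1
2:00pm start Yusuf → 2
2:30pm start Noor → 3
4:30pm end Ingrid → 2
4:30pm end Noor → 1
5:30pm end Yusuf → 0
Peak is 3, at 2:30pm (Ingrid, Noor, Yusuf).

3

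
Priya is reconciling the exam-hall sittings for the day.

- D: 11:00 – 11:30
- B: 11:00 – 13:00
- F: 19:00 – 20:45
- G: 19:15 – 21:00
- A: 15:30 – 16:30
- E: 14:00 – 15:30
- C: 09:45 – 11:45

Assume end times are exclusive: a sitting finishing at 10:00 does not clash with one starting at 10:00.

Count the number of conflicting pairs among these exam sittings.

4

Two intervals overlap when each starts before the other ends.
Sorted by start: C, B, D, E, A, F, G.
B starts before C ends → C and B overlap.
D starts before C ends → C and D overlap.
E starts after C ends, so nothing later overlaps C either.
D starts before B ends → B and D overlap.
E starts after B ends, so nothing later overlaps B either.
E starts after D ends, so nothing later overlaps D either.
A starts exactly when E ends (back-to-back, no overlap), so nothing later overlaps E either.
F starts after A ends, so nothing later overlaps A either.
G starts before F ends → F and G overlap.
Overlapping pairs: B & C, B & D, C & D, F & G — 4 in total.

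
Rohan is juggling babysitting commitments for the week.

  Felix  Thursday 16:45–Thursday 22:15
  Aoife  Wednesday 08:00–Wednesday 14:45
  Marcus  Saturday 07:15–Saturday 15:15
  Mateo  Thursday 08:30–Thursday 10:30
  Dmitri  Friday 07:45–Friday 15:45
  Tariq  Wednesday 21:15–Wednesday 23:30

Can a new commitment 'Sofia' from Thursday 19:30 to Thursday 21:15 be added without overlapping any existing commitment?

Aoife: ends Wednesday 14:45 at or before Sofia starts Thursday 19:30 → clear.
Tariq: ends Wednesday 23:30 at or before Sofia starts Thursday 19:30 → clear.
Mateo: ends Thursday 10:30 at or before Sofia starts Thursday 19:30 → clear.
Felix: starts Thursday 16:45 before Sofia ends Thursday 21:15, and ends Thursday 22:15 after Sofia starts Thursday 19:30 → overlap.
Dmitri: starts Friday 07:45 at or after Sofia ends Thursday 21:15 → clear.
Marcus: starts Saturday 07:15 at or after Sofia ends Thursday 21:15 → clear.
Sofia overlaps Felix.

No — it overlaps Felix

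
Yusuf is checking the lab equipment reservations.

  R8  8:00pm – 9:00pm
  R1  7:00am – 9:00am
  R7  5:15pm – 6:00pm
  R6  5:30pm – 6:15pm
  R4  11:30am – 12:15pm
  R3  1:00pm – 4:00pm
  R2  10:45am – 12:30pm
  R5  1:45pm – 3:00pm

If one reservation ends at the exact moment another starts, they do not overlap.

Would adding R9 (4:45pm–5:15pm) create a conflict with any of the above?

No — it doesn't clash with anything

R1: ends 9:00am at or before R9 starts 4:45pm → clear.
R2: ends 12:30pm at or before R9 starts 4:45pm → clear.
R4: ends 12:15pm at or before R9 starts 4:45pm → clear.
R3: ends 4:00pm at or before R9 starts 4:45pm → clear.
R5: ends 3:00pm at or before R9 starts 4:45pm → clear.
R7: starts 5:15pm at or after R9 ends 5:15pm → clear.
R6: starts 5:30pm at or after R9 ends 5:15pm → clear.
R8: starts 8:00pm at or after R9 ends 5:15pm → clear.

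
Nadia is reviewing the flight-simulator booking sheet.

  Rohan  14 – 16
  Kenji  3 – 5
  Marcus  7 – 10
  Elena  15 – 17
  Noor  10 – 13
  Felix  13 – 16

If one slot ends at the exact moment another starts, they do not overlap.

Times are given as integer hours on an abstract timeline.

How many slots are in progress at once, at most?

3

Sort all start/end points and keep a running count:
3 start Kenji → 1
5 end Kenji → 0
7 start Marcus → 1
10 end Marcus → 0
10 start Noor → 1
13 end Noor → 0
13 start Felix → 1
14 start Rohan → 2
15 start Elena → 3
16 end Felix → 2
16 end Rohan → 1
17 end Elena → 0
Peak is 3, at 15 (Elena, Felix, Rohan).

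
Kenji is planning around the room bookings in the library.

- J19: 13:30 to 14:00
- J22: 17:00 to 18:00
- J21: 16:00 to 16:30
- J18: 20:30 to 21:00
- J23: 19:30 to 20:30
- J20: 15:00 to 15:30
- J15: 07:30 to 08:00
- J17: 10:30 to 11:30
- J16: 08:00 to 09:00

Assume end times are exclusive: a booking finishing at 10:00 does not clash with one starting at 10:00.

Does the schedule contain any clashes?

No

Two intervals overlap when each starts before the other ends.
Sorted by start: J15, J16, J17, J19, J20, J21, J22, J23, J18.
J16 starts exactly when J15 ends (back-to-back, no overlap), so J15 has no further overlaps.
J17 starts after J16 ends, so J16 has no further overlaps.
J19 starts after J17 ends, so J17 has no further overlaps.
J20 starts after J19 ends, so J19 has no further overlaps.
J21 starts after J20 ends, so J20 has no further overlaps.
J22 starts after J21 ends, so J21 has no further overlaps.
J23 starts after J22 ends, so J22 has no further overlaps.
J18 starts exactly when J23 ends (back-to-back, no overlap).
Every pair is clear; the schedule has no overlaps.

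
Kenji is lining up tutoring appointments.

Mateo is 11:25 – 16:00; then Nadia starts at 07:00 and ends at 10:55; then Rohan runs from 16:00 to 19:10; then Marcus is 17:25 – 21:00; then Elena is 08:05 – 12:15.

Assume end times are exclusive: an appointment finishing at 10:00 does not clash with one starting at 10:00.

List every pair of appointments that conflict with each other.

Check each pair: they overlap iff neither finishes before the other starts.
Sorted by start: Nadia, Elena, Mateo, Rohan, Marcus.
Elena starts before Nadia ends → Nadia and Elena overlap.
Mateo starts after Nadia ends — done with Nadia.
Mateo starts before Elena ends → Elena and Mateo overlap.
Rohan starts after Elena ends — done with Elena.
Rohan starts exactly when Mateo ends (back-to-back, no overlap) — done with Mateo.
Marcus starts before Rohan ends → Rohan and Marcus overlap.

Elena & Mateo, Elena & Nadia, Marcus & Rohan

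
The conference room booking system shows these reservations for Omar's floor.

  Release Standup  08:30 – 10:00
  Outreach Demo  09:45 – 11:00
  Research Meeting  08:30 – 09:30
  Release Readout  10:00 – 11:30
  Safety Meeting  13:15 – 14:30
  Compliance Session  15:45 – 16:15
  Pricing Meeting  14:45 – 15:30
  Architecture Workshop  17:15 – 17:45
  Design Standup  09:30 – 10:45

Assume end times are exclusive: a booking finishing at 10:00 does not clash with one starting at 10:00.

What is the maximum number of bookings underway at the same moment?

3

Sweep the timeline, counting +1 at each start and −1 at each end (ends before starts at a tie):
08:30 start Release Standup → 1
08:30 start Research Meeting → 2
09:30 end Research Meeting → 1
09:30 start Design Standup → 2
09:45 start Outreach Demo → 3
10:00 end Release Standup → 2
10:00 start Release Readout → 3
10:45 end Design Standup → 2
11:00 end Outreach Demo → 1
11:30 end Release Readout → 0
13:15 start Safety Meeting → 1
14:30 end Safety Meeting → 0
14:45 start Pricing Meeting → 1
15:30 end Pricing Meeting → 0
15:45 start Compliance Session → 1
16:15 end Compliance Session → 0
17:15 start Architecture Workshop → 1
17:45 end Architecture Workshop → 0
Peak is 3, at 09:45 (Design Standup, Outreach Demo, Release Standup).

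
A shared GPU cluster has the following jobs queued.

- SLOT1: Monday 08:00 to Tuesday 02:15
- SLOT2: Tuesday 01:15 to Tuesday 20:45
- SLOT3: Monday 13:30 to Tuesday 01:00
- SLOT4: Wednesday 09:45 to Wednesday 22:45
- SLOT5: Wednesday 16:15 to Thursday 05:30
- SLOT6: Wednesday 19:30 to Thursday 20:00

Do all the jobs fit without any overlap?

Sorted by start: SLOT1, SLOT3, SLOT2, SLOT4, SLOT5, SLOT6.
SLOT3 starts before SLOT1 ends → SLOT1 and SLOT3 overlap.
That's a conflict, so the schedule is not conflict-free.

No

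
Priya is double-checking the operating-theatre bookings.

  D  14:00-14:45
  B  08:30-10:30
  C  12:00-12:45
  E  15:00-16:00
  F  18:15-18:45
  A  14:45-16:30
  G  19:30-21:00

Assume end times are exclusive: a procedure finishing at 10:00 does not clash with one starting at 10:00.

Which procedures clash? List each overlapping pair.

A & E

Sorted by start: B, C, D, A, E, F, G.
C starts after B ends; B is clear from here.
D starts after C ends; C is clear from here.
A starts exactly when D ends (back-to-back, no overlap); D is clear from here.
E starts before A ends → A and E overlap.
F starts after A ends; A is clear from here.
F starts after E ends; E is clear from here.
G starts after F ends.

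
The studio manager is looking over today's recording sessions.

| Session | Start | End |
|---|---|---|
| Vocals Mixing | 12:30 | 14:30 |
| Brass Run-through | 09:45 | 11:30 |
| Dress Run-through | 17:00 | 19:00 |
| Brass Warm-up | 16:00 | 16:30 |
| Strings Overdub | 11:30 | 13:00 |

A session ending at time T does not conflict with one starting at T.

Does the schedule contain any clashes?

Yes

Sorted by start: Brass Run-through, Strings Overdub, Vocals Mixing, Brass Warm-up, Dress Run-through.
Strings Overdub starts exactly when Brass Run-through ends (back-to-back, no overlap) — done with Brass Run-through.
Vocals Mixing starts before Strings Overdub ends → Strings Overdub and Vocals Mixing overlap.
That's a conflict, so the schedule is not conflict-free.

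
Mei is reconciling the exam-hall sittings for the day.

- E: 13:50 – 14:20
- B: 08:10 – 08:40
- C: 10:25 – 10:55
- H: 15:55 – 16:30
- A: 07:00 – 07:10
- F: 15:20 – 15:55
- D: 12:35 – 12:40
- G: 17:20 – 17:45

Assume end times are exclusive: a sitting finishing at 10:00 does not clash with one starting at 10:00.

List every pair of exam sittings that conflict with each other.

Sorted by start: A, B, C, D, E, F, H, G.
B starts after A ends, so nothing later overlaps A either.
C starts after B ends, so nothing later overlaps B either.
D starts after C ends, so nothing later overlaps C either.
E starts after D ends, so nothing later overlaps D either.
F starts after E ends, so nothing later overlaps E either.
H starts exactly when F ends (back-to-back, no overlap), so nothing later overlaps F either.
G starts after H ends.

no conflicts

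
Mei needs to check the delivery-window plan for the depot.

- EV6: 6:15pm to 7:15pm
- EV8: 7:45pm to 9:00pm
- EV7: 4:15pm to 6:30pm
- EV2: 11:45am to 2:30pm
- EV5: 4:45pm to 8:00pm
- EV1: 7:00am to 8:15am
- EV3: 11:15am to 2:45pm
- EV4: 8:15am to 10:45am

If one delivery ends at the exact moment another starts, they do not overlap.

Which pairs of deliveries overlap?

EV2 & EV3, EV5 & EV6, EV5 & EV7, EV5 & EV8, EV6 & EV7

Sorted by start: EV1, EV4, EV3, EV2, EV7, EV5, EV6, EV8.
EV4 starts exactly when EV1 ends (back-to-back, no overlap), so nothing later overlaps EV1 either.
EV3 starts after EV4 ends, so nothing later overlaps EV4 either.
EV2 starts before EV3 ends → EV3 and EV2 overlap.
EV7 starts after EV3 ends, so nothing later overlaps EV3 either.
EV7 starts after EV2 ends, so nothing later overlaps EV2 either.
EV5 starts before EV7 ends → EV7 and EV5 overlap.
EV6 starts before EV7 ends → EV7 and EV6 overlap.
EV8 starts after EV7 ends.
EV6 starts before EV5 ends → EV5 and EV6 overlap.
EV8 starts before EV5 ends → EV5 and EV8 overlap.
EV8 starts after EV6 ends.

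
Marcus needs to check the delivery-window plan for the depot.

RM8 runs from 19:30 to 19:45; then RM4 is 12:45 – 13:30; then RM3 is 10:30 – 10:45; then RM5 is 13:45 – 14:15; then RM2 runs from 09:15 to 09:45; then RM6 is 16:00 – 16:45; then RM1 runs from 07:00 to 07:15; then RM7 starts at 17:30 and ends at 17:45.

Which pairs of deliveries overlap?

Check each pair: they overlap iff neither finishes before the other starts.
Sorted by start: RM1, RM2, RM3, RM4, RM5, RM6, RM7, RM8.
RM2 starts after RM1 ends; RM1 is clear from here.
RM3 starts after RM2 ends; RM2 is clear from here.
RM4 starts after RM3 ends; RM3 is clear from here.
RM5 starts after RM4 ends; RM4 is clear from here.
RM6 starts after RM5 ends; RM5 is clear from here.
RM7 starts after RM6 ends; RM6 is clear from here.
RM8 starts after RM7 ends.

no conflicts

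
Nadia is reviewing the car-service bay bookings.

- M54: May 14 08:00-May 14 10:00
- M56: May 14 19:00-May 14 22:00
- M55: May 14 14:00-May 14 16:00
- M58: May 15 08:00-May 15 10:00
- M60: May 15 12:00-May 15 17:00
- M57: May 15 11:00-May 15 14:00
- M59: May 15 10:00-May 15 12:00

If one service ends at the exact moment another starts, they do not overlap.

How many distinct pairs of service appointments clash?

2

Check each pair: they overlap iff neither finishes before the other starts.
Sorted by start: M54, M55, M56, M58, M59, M57, M60.
M55 starts after M54 ends — done with M54.
M56 starts after M55 ends — done with M55.
M58 starts after M56 ends — done with M56.
M59 starts exactly when M58 ends (back-to-back, no overlap) — done with M58.
M57 starts before M59 ends → M59 and M57 overlap.
M60 starts exactly when M59 ends (back-to-back, no overlap).
M60 starts before M57 ends → M57 and M60 overlap.
Overlapping pairs: M57 & M59, M57 & M60 — 2 in total.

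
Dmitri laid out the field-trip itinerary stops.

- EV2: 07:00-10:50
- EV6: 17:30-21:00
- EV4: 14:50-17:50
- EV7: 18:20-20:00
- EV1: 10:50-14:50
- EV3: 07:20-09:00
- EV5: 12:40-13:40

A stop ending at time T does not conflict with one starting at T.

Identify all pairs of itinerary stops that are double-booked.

Two intervals overlap when each starts before the other ends.
Sorted by start: EV2, EV3, EV1, EV5, EV4, EV6, EV7.
EV3 starts before EV2 ends → EV2 and EV3 overlap.
EV1 starts exactly when EV2 ends (back-to-back, no overlap), so EV2 has no further overlaps.
EV1 starts after EV3 ends, so EV3 has no further overlaps.
EV5 starts before EV1 ends → EV1 and EV5 overlap.
EV4 starts exactly when EV1 ends (back-to-back, no overlap), so EV1 has no further overlaps.
EV4 starts after EV5 ends, so EV5 has no further overlaps.
EV6 starts before EV4 ends → EV4 and EV6 overlap.
EV7 starts after EV4 ends.
EV7 starts before EV6 ends → EV6 and EV7 overlap.

EV1 & EV5, EV2 & EV3, EV4 & EV6, EV6 & EV7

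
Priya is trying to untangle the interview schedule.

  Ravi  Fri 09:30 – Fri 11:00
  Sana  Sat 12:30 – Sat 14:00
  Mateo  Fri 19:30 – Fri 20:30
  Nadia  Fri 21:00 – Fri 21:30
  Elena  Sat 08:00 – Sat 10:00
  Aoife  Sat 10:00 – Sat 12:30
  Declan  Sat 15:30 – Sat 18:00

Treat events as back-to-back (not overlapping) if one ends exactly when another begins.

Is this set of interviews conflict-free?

Yes

Two intervals overlap when each starts before the other ends.
Sorted by start: Ravi, Mateo, Nadia, Elena, Aoife, Sana, Declan.
Mateo starts after Ravi ends — done with Ravi.
Nadia starts after Mateo ends — done with Mateo.
Elena starts after Nadia ends — done with Nadia.
Aoife starts exactly when Elena ends (back-to-back, no overlap) — done with Elena.
Sana starts exactly when Aoife ends (back-to-back, no overlap) — done with Aoife.
Declan starts after Sana ends.
Every pair is clear; the schedule has no overlaps.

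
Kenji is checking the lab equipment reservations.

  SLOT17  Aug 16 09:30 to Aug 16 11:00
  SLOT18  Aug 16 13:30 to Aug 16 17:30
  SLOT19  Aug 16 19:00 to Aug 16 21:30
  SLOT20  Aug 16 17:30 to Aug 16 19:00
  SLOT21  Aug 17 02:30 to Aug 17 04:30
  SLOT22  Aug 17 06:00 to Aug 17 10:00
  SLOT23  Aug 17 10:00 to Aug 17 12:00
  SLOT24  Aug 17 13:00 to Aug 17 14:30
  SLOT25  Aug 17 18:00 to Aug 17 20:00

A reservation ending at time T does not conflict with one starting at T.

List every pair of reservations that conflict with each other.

none

Sorted by start: SLOT17, SLOT18, SLOT20, SLOT19, SLOT21, SLOT22, SLOT23, SLOT24, SLOT25.
SLOT18 starts after SLOT17 ends; SLOT17 is clear from here.
SLOT20 starts exactly when SLOT18 ends (back-to-back, no overlap); SLOT18 is clear from here.
SLOT19 starts exactly when SLOT20 ends (back-to-back, no overlap); SLOT20 is clear from here.
SLOT21 starts after SLOT19 ends; SLOT19 is clear from here.
SLOT22 starts after SLOT21 ends; SLOT21 is clear from here.
SLOT23 starts exactly when SLOT22 ends (back-to-back, no overlap); SLOT22 is clear from here.
SLOT24 starts after SLOT23 ends; SLOT23 is clear from here.
SLOT25 starts after SLOT24 ends.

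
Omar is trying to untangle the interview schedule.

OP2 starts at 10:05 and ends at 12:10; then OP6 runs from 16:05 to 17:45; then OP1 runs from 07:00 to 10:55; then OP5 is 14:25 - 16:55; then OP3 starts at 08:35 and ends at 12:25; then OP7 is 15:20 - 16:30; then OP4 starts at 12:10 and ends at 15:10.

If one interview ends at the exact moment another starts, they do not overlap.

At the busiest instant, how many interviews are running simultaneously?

Walk through starts and ends in time order (an end at T is processed before a start at T):
07:00 start OP1 → 1
08:35 start OP3 → 2
10:05 start OP2 → 3
10:55 end OP1 → 2
12:10 end OP2 → 1
12:10 start OP4 → 2
12:25 end OP3 → 1
14:25 start OP5 → 2
15:10 end OP4 → 1
15:20 start OP7 → 2
16:05 start OP6 → 3
16:30 end OP7 → 2
16:55 end OP5 → 1
17:45 end OP6 → 0
Peak is 3, at 10:05 (OP1, OP2, OP3).

3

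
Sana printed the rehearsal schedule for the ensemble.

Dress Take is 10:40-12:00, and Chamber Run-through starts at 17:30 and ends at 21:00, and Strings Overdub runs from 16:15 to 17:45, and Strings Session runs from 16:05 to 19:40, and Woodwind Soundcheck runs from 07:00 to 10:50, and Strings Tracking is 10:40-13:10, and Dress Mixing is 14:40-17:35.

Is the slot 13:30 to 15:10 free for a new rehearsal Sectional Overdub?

Woodwind Soundcheck: ends 10:50 at or before Sectional Overdub starts 13:30 → clear.
Strings Tracking: ends 13:10 at or before Sectional Overdub starts 13:30 → clear.
Dress Take: ends 12:00 at or before Sectional Overdub starts 13:30 → clear.
Dress Mixing: starts 14:40 before Sectional Overdub ends 15:10, and ends 17:35 after Sectional Overdub starts 13:30 → overlap.
Strings Session: starts 16:05 at or after Sectional Overdub ends 15:10 → clear.
Strings Overdub: starts 16:15 at or after Sectional Overdub ends 15:10 → clear.
Chamber Run-through: starts 17:30 at or after Sectional Overdub ends 15:10 → clear.
Sectional Overdub overlaps Dress Mixing.

No — it overlaps Dress Mixing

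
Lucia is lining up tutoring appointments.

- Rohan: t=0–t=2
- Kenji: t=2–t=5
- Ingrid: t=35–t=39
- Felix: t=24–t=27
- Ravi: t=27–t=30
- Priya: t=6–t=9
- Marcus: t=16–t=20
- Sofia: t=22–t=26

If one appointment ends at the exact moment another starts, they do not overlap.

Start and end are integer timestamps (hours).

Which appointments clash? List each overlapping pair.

Sorted by start: Rohan, Kenji, Priya, Marcus, Sofia, Felix, Ravi, Ingrid.
Kenji starts exactly when Rohan ends (back-to-back, no overlap) — done with Rohan.
Priya starts after Kenji ends — done with Kenji.
Marcus starts after Priya ends — done with Priya.
Sofia starts after Marcus ends — done with Marcus.
Felix starts before Sofia ends → Sofia and Felix overlap.
Ravi starts after Sofia ends — done with Sofia.
Ravi starts exactly when Felix ends (back-to-back, no overlap) — done with Felix.
Ingrid starts after Ravi ends.

Felix & Sofia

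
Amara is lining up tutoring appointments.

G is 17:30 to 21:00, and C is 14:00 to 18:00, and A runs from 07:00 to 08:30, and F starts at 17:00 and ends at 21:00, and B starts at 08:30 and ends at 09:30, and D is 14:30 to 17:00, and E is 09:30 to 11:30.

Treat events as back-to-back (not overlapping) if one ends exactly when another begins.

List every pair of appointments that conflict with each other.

C & D, C & F, C & G, F & G

Sorted by start: A, B, E, C, D, F, G.
B starts exactly when A ends (back-to-back, no overlap); A is clear from here.
E starts exactly when B ends (back-to-back, no overlap); B is clear from here.
C starts after E ends; E is clear from here.
D starts before C ends → C and D overlap.
F starts before C ends → C and F overlap.
G starts before C ends → C and G overlap.
F starts exactly when D ends (back-to-back, no overlap); D is clear from here.
G starts before F ends → F and G overlap.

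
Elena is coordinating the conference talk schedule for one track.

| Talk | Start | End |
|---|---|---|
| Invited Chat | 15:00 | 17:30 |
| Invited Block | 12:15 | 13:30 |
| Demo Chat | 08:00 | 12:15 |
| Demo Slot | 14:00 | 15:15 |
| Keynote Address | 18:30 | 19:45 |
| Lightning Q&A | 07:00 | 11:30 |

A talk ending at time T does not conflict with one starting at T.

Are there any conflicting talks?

Sorted by start: Lightning Q&A, Demo Chat, Invited Block, Demo Slot, Invited Chat, Keynote Address.
Demo Chat starts before Lightning Q&A ends → Lightning Q&A and Demo Chat overlap.
That's a conflict, so the schedule is not conflict-free.

Yes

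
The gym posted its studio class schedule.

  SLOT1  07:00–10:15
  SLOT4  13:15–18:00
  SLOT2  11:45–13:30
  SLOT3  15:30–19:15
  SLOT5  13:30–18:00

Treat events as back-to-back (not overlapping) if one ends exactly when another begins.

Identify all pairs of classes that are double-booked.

Sorted by start: SLOT1, SLOT2, SLOT4, SLOT5, SLOT3.
SLOT2 starts after SLOT1 ends, so nothing later overlaps SLOT1 either.
SLOT4 starts before SLOT2 ends → SLOT2 and SLOT4 overlap.
SLOT5 starts exactly when SLOT2 ends (back-to-back, no overlap), so nothing later overlaps SLOT2 either.
SLOT5 starts before SLOT4 ends → SLOT4 and SLOT5 overlap.
SLOT3 starts before SLOT4 ends → SLOT4 and SLOT3 overlap.
SLOT3 starts before SLOT5 ends → SLOT5 and SLOT3 overlap.

SLOT2 & SLOT4, SLOT3 & SLOT4, SLOT3 & SLOT5, SLOT4 & SLOT5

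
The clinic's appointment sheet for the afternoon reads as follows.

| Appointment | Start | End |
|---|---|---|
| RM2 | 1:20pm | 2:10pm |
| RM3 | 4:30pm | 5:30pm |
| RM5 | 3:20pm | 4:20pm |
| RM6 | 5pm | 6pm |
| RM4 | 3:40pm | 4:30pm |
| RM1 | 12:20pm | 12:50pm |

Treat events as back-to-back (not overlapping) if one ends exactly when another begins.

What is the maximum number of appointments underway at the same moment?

2

Sweep the timeline, counting +1 at each start and −1 at each end (ends before starts at a tie):
12:20pm start RM1 → 1
12:50pm end RM1 → 0
1:20pm start RM2 → 1
2:10pm end RM2 → 0
3:20pm start RM5 → 1
3:40pm start RM4 → 2
4:20pm end RM5 → 1
4:30pm end RM4 → 0
4:30pm start RM3 → 1
5pm start RM6 → 2
5:30pm end RM3 → 1
6pm end RM6 → 0
Peak is 2, at 3:40pm (RM4, RM5).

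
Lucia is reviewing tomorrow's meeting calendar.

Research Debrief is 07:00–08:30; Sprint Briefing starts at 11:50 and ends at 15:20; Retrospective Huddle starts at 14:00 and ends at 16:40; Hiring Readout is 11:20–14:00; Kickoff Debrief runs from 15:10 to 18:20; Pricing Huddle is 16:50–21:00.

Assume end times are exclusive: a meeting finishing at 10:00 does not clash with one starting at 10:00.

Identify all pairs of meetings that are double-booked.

Hiring Readout & Sprint Briefing, Kickoff Debrief & Pricing Huddle, Kickoff Debrief & Retrospective Huddle, Kickoff Debrief & Sprint Briefing, Retrospective Huddle & Sprint Briefing

Check each pair: they overlap iff neither finishes before the other starts.
Sorted by start: Research Debrief, Hiring Readout, Sprint Briefing, Retrospective Huddle, Kickoff Debrief, Pricing Huddle.
Hiring Readout starts after Research Debrief ends; Research Debrief is clear from here.
Sprint Briefing starts before Hiring Readout ends → Hiring Readout and Sprint Briefing overlap.
Retrospective Huddle starts exactly when Hiring Readout ends (back-to-back, no overlap); Hiring Readout is clear from here.
Retrospective Huddle starts before Sprint Briefing ends → Sprint Briefing and Retrospective Huddle overlap.
Kickoff Debrief starts before Sprint Briefing ends → Sprint Briefing and Kickoff Debrief overlap.
Pricing Huddle starts after Sprint Briefing ends.
Kickoff Debrief starts before Retrospective Huddle ends → Retrospective Huddle and Kickoff Debrief overlap.
Pricing Huddle starts after Retrospective Huddle ends.
Pricing Huddle starts before Kickoff Debrief ends → Kickoff Debrief and Pricing Huddle overlap.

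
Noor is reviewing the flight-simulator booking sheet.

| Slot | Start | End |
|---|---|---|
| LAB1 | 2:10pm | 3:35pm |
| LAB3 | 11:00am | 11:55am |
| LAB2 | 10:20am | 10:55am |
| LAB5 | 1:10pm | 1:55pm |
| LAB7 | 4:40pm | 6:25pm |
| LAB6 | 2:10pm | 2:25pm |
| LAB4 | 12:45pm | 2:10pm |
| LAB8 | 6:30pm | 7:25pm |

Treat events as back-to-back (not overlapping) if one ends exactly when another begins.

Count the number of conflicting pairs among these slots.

2

Sorted by start: LAB2, LAB3, LAB4, LAB5, LAB1, LAB6, LAB7, LAB8.
LAB3 starts after LAB2 ends — done with LAB2.
LAB4 starts after LAB3 ends — done with LAB3.
LAB5 starts before LAB4 ends → LAB4 and LAB5 overlap.
LAB1 starts exactly when LAB4 ends (back-to-back, no overlap) — done with LAB4.
LAB1 starts after LAB5 ends — done with LAB5.
LAB6 starts before LAB1 ends → LAB1 and LAB6 overlap.
LAB7 starts after LAB1 ends — done with LAB1.
LAB7 starts after LAB6 ends — done with LAB6.
LAB8 starts after LAB7 ends.
Overlapping pairs: LAB1 & LAB6, LAB4 & LAB5 — 2 in total.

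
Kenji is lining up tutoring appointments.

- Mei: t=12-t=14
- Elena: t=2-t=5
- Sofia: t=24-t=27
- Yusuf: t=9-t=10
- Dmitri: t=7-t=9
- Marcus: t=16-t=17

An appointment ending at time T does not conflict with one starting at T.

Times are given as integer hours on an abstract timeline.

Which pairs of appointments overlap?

no overlapping pairs

Sorted by start: Elena, Dmitri, Yusuf, Mei, Marcus, Sofia.
Dmitri starts after Elena ends — done with Elena.
Yusuf starts exactly when Dmitri ends (back-to-back, no overlap) — done with Dmitri.
Mei starts after Yusuf ends — done with Yusuf.
Marcus starts after Mei ends — done with Mei.
Sofia starts after Marcus ends.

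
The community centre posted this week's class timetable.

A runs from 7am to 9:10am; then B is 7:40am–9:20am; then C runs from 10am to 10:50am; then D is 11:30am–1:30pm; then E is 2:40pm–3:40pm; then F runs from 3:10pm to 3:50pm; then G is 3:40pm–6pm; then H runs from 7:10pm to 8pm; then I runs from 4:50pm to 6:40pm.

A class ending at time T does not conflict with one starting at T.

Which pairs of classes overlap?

Sorted by start: A, B, C, D, E, F, G, I, H.
B starts before A ends → A and B overlap.
C starts after A ends; A is clear from here.
C starts after B ends; B is clear from here.
D starts after C ends; C is clear from here.
E starts after D ends; D is clear from here.
F starts before E ends → E and F overlap.
G starts exactly when E ends (back-to-back, no overlap); E is clear from here.
G starts before F ends → F and G overlap.
I starts after F ends; F is clear from here.
I starts before G ends → G and I overlap.
H starts after G ends.
H starts after I ends.

A & B, E & F, F & G, G & I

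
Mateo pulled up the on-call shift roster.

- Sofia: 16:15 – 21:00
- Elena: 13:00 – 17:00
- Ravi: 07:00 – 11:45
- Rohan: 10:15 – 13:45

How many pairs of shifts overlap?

Check each pair: they overlap iff neither finishes before the other starts.
Sorted by start: Ravi, Rohan, Elena, Sofia.
Rohan starts before Ravi ends → Ravi and Rohan overlap.
Elena starts after Ravi ends, so Ravi has no further overlaps.
Elena starts before Rohan ends → Rohan and Elena overlap.
Sofia starts after Rohan ends.
Sofia starts before Elena ends → Elena and Sofia overlap.
Overlapping pairs: Elena & Rohan, Elena & Sofia, Ravi & Rohan — 3 in total.

3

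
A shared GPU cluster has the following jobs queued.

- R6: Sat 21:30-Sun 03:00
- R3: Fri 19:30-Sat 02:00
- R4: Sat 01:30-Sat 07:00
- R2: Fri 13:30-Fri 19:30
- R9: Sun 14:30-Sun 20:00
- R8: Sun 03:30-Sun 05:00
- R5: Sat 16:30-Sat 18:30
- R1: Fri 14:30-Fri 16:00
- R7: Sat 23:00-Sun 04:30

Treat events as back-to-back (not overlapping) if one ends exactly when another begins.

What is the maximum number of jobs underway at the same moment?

Sort all start/end points and keep a running count:
Fri 13:30 start R2 → 1
Fri 14:30 start R1 → 2
Fri 16:00 end R1 → 1
Fri 19:30 end R2 → 0
Fri 19:30 start R3 → 1
Sat 01:30 start R4 → 2
Sat 02:00 end R3 → 1
Sat 07:00 end R4 → 0
Sat 16:30 start R5 → 1
Sat 18:30 end R5 → 0
Sat 21:30 start R6 → 1
Sat 23:00 start R7 → 2
Sun 03:00 end R6 → 1
Sun 03:30 start R8 → 2
Sun 04:30 end R7 → 1
Sun 05:00 end R8 → 0
Sun 14:30 start R9 → 1
Sun 20:00 end R9 → 0
Peak is 2, at Fri 14:30 (R1, R2).

2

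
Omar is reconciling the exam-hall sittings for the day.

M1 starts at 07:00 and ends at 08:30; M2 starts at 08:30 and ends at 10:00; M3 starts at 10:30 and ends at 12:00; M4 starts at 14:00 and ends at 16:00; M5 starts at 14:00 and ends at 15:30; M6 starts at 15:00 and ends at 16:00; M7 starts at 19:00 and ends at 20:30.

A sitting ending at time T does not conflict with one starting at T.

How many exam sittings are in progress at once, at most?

3

Sweep the timeline, counting +1 at each start and −1 at each end (ends before starts at a tie):
07:00 start M1 → 1
08:30 end M1 → 0
08:30 start M2 → 1
10:00 end M2 → 0
10:30 start M3 → 1
12:00 end M3 → 0
14:00 start M4 → 1
14:00 start M5 → 2
15:00 start M6 → 3
15:30 end M5 → 2
16:00 end M4 → 1
16:00 end M6 → 0
19:00 start M7 → 1
20:30 end M7 → 0
Peak is 3, at 15:00 (M4, M5, M6).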